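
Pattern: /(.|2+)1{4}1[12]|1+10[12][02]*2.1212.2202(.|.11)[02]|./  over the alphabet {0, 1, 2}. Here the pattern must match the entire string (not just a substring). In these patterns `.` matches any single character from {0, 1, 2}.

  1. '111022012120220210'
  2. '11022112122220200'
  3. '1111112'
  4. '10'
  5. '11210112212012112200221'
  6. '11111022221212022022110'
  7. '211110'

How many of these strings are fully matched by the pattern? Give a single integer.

4

1 → match
2 → match
3. '1111112' → match
4. '10' → no match
5 → no match
6 → match
7. '211110' → no match
Total matched: 4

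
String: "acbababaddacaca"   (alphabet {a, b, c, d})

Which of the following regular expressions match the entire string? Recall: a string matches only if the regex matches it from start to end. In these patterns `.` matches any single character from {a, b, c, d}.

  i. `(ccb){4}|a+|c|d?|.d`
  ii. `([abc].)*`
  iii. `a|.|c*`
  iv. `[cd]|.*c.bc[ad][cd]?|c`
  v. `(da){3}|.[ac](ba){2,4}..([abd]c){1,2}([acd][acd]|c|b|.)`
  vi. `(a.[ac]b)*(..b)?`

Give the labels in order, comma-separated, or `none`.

i → no match
ii → no match
iii → no match
iv → no match
v → match
vi → no match

v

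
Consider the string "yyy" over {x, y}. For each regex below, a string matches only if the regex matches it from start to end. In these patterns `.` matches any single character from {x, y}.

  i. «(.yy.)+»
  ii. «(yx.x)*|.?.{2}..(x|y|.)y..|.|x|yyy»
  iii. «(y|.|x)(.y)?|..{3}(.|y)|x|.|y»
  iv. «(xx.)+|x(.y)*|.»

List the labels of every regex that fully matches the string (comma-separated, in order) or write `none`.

ii, iii

i → no match
ii → match
iii → match
iv → no match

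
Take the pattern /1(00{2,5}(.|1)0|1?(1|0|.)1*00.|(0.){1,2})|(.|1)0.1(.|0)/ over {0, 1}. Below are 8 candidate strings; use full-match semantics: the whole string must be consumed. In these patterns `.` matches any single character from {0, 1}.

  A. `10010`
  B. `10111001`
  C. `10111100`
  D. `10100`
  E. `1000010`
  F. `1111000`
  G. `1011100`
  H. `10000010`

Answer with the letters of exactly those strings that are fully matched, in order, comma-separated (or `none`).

A, B, D, E, F, H

A → match
B → match
C → no match
D → match
E → match
F → match
G → no match
H → match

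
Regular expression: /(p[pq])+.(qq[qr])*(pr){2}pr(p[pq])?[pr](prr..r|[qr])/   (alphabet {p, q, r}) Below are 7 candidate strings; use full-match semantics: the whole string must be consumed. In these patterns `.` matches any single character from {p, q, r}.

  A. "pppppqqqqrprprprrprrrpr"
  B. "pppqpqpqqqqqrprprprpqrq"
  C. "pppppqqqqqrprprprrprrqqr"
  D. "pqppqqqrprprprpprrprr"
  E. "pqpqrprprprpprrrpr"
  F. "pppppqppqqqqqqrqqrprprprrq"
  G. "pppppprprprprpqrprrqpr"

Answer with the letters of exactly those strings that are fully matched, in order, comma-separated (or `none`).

A, B, C, D, E, F, G

A → match
B → match
C → match
D → match
E → match
F → match
G → match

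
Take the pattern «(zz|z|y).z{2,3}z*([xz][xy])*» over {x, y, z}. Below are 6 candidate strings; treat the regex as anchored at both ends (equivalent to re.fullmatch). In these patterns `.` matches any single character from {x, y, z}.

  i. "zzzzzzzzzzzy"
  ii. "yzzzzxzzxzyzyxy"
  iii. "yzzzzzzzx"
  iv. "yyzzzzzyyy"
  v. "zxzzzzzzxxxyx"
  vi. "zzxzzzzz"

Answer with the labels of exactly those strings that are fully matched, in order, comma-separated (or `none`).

i, iii, vi

i. "zzzzzzzzzzzy" → match
ii → no match
iii. "yzzzzzzzx" → match
iv. "yyzzzzzyyy" → no match
v → no match
vi. "zzxzzzzz" → match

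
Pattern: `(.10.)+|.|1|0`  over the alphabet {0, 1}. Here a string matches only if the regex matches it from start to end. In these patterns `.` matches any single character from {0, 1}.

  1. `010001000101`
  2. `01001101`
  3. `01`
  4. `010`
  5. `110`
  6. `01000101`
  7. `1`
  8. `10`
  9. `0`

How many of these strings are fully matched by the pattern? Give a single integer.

5

1 → match
2 → match
3 → no match
4 → no match
5 → no match
6 → match
7 → match
8 → no match
9 → match
Total matched: 5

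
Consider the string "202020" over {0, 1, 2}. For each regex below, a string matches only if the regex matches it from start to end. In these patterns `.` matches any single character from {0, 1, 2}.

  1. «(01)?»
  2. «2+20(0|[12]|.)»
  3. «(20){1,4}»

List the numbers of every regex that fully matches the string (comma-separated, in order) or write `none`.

3

1 → no match
2 → no match
3 → match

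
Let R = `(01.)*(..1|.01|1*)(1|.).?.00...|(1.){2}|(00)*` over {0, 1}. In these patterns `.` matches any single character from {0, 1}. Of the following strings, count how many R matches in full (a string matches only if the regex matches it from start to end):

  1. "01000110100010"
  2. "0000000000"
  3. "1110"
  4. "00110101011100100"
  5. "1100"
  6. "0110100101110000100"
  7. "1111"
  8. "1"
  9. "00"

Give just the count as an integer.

1 → match
2. "0000000000" → match
3. "1110" → match
4 → no match
5. "1100" → no match
6 → match
7. "1111" → match
8. "1" → no match
9. "00" → match
Total matched: 6

6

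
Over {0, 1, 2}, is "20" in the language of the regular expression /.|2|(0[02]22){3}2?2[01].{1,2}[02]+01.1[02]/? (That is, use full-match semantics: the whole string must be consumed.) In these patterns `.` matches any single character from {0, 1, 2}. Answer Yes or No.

No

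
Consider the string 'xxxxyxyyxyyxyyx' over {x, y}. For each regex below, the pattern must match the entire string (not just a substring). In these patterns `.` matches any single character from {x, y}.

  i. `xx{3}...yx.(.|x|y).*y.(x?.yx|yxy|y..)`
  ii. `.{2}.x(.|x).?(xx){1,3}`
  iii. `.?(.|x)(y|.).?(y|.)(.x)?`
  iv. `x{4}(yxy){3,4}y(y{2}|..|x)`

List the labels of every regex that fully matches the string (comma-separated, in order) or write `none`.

iv

i → no match
ii → no match — must end with 'xx'
iii → no match
iv → match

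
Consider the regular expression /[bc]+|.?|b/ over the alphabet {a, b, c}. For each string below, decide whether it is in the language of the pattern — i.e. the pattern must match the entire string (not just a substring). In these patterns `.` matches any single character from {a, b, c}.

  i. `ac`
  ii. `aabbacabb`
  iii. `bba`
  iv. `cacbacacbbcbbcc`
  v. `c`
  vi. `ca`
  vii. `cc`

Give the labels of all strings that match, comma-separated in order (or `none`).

v, vii

i. `ac` → no match
ii. `aabbacabb` → no match
iii. `bba` → no match
iv → no match
v. `c` → match
vi. `ca` → no match
vii. `cc` → match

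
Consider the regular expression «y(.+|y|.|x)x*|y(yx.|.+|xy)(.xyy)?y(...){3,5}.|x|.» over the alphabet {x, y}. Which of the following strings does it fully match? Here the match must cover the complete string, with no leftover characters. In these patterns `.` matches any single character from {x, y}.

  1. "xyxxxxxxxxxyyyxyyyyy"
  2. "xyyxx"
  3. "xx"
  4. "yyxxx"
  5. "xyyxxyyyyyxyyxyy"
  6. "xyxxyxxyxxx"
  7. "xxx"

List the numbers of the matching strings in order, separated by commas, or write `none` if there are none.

4

1 → no match
2 → no match
3 → no match
4 → match
5 → no match
6 → no match
7 → no match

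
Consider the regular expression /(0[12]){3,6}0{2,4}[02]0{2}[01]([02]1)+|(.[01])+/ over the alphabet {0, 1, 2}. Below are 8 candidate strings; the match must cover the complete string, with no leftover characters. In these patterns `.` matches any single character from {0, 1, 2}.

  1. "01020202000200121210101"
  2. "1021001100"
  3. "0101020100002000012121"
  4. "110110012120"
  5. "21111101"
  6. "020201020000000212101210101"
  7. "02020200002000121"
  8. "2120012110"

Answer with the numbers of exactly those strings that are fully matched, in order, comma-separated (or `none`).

1, 2, 3, 4, 5, 6, 8

1 → match
2 → match
3 → match
4 → match
5 → match
6 → match
7 → no match
8 → match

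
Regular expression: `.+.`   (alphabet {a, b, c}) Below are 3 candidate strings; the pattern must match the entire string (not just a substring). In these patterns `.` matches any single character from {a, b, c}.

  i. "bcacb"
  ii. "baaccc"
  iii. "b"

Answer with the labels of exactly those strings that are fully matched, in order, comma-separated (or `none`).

i. "bcacb" → match
ii. "baaccc" → match
iii. "b" → no match

i, ii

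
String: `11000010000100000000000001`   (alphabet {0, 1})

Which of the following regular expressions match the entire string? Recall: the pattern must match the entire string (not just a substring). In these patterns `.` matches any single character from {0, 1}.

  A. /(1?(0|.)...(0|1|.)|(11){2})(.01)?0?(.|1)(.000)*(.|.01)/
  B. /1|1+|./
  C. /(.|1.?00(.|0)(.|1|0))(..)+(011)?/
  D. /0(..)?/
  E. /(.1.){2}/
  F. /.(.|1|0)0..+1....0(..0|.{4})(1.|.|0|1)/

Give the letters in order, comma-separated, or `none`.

A → match
B → no match
C → match
D → no match — must start with `0`
E → no match
F → no match

A, C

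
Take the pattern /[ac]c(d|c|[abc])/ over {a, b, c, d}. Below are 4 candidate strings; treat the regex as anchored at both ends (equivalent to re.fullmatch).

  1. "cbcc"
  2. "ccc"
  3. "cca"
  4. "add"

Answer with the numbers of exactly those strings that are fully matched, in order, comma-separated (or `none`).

2, 3

1. "cbcc" → no match
2. "ccc" → match
3. "cca" → match
4. "add" → no match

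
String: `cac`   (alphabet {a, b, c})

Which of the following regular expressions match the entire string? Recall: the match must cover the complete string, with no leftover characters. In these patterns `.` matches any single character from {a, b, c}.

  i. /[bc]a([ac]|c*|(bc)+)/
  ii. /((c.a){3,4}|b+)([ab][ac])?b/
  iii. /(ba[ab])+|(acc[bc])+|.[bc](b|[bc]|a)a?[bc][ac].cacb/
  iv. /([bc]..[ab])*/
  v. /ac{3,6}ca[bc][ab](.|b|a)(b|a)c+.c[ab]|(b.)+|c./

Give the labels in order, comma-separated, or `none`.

i → match
ii → no match — must end with `b`
iii → no match
iv → no match
v → no match

i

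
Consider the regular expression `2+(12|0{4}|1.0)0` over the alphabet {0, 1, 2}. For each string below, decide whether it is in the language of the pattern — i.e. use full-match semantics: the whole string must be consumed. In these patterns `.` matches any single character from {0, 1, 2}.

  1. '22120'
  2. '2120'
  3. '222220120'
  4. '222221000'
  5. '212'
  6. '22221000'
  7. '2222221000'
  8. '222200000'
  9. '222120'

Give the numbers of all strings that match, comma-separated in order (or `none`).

1, 2, 4, 6, 7, 8, 9

1 → match
2 → match
3 → no match
4 → match
5 → no match — must end with '0'
6 → match
7 → match
8 → match
9 → match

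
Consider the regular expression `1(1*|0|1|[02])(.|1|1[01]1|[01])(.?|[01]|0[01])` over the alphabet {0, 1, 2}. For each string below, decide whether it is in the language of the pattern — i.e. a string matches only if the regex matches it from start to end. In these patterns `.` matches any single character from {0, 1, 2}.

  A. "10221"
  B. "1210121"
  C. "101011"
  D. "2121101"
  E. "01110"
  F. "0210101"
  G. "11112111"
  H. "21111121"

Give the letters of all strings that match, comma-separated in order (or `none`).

C

A. "10221" → no match
B. "1210121" → no match
C. "101011" → match
D. "2121101" → no match — must start with "1"
E. "01110" → no match — must start with "1"
F. "0210101" → no match — must start with "1"
G. "11112111" → no match
H. "21111121" → no match — must start with "1"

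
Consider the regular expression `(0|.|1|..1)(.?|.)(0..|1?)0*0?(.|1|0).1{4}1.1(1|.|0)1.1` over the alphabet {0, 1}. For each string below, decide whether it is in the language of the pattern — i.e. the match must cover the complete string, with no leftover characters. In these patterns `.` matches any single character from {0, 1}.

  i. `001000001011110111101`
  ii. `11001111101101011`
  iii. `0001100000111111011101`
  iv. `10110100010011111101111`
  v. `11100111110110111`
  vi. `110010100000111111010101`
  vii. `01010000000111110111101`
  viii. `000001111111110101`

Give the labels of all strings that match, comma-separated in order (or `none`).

i → no match
ii → no match
iii → match
iv → no match
v → no match
vi → no match
vii → no match
viii → match

iii, viii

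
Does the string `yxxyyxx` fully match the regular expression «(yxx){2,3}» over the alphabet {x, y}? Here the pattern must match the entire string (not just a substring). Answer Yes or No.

No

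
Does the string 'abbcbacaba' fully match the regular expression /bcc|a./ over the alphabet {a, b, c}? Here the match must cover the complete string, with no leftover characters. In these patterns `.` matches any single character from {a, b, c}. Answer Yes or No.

No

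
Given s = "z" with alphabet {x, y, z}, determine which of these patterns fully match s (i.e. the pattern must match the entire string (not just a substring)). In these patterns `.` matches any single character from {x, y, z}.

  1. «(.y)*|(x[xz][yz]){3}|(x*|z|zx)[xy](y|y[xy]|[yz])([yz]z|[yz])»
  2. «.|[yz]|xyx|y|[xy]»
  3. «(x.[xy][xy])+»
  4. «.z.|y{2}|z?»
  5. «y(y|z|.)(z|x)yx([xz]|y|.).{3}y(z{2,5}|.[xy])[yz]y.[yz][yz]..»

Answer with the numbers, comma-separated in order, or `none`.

1 → no match
2 → match
3 → no match — must start with "x"
4 → match
5 → no match — must start with "y"

2, 4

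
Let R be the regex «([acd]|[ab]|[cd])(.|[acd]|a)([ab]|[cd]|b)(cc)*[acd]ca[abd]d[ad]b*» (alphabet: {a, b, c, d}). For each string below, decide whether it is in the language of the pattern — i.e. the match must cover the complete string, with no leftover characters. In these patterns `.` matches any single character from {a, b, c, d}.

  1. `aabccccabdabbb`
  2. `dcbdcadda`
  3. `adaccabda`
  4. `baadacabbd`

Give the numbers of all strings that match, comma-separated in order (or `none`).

1 → match
2 → match
3 → match
4 → no match

1, 2, 3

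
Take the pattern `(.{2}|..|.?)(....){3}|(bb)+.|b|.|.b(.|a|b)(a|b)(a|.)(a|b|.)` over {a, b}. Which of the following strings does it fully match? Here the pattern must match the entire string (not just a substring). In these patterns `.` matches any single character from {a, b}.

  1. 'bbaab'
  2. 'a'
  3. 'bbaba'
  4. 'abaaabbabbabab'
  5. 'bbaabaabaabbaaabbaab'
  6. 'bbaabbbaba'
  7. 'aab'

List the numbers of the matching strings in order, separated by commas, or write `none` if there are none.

2, 4

1 → no match
2 → match
3 → no match
4 → match
5 → no match
6 → no match
7 → no match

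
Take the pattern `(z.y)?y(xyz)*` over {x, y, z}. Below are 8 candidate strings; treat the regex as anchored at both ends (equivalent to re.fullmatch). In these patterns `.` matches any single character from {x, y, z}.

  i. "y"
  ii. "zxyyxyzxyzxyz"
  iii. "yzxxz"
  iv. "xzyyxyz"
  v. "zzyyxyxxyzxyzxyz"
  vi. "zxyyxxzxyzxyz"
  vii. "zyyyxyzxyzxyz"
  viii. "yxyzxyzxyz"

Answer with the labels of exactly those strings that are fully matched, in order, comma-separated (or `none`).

i → match
ii → match
iii → no match
iv → no match
v → no match
vi → no match
vii → match
viii → match

i, ii, vii, viii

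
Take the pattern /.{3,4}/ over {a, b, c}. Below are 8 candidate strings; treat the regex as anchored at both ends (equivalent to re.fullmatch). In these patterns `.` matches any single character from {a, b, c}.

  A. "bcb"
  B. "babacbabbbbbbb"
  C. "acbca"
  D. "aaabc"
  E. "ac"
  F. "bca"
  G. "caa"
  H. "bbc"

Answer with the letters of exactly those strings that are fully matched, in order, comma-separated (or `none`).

A, F, G, H

A → match
B → no match
C → no match
D → no match
E → no match
F → match
G → match
H → match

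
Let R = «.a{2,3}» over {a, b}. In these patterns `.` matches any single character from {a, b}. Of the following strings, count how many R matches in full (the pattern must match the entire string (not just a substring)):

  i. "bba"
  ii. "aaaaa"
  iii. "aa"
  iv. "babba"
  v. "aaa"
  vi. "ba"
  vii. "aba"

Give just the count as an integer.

1

i → no match
ii → no match
iii → no match
iv → no match
v → match
vi → no match
vii → no match
Total matched: 1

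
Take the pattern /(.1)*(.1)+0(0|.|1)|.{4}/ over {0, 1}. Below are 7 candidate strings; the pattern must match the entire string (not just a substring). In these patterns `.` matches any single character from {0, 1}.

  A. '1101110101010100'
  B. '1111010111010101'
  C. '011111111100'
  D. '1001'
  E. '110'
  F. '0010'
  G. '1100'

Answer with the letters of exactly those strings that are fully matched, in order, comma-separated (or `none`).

A → match
B → match
C → match
D → match
E → no match
F → match
G → match

A, B, C, D, F, G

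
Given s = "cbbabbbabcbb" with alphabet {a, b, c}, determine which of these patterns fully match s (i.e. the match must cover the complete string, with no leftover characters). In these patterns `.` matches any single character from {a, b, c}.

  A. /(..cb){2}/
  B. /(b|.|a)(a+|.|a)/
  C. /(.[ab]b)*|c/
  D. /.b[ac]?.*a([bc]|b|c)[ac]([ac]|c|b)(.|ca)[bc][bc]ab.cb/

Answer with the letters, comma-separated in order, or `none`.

A → no match — must end with "cb"
B → no match
C → match
D → no match — must end with "cb"

C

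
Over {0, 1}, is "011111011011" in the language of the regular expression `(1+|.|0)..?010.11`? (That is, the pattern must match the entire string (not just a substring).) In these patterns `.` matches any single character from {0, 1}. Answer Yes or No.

No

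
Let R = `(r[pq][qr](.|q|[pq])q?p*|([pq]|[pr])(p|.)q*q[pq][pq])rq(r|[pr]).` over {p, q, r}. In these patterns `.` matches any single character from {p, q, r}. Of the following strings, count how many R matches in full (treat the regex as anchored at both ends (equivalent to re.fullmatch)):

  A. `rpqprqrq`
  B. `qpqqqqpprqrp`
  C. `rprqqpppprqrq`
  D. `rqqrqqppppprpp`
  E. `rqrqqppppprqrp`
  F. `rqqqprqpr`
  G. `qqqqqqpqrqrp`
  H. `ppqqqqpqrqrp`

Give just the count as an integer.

A → match
B → match
C → match
D → no match
E → match
F → match
G → match
H → match
Total matched: 7

7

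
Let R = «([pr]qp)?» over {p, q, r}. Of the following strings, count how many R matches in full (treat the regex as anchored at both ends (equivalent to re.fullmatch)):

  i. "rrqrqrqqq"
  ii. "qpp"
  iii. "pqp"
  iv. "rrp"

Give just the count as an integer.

i → no match
ii → no match
iii → match
iv → no match
Total matched: 1

1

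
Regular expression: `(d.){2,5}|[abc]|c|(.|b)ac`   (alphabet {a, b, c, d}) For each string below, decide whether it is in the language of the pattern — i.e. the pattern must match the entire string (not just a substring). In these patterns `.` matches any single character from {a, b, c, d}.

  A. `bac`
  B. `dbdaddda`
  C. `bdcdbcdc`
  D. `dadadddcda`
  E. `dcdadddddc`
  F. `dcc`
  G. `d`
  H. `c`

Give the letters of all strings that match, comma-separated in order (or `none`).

A → match
B → match
C → no match
D → match
E → match
F → no match
G → no match
H → match

A, B, D, E, H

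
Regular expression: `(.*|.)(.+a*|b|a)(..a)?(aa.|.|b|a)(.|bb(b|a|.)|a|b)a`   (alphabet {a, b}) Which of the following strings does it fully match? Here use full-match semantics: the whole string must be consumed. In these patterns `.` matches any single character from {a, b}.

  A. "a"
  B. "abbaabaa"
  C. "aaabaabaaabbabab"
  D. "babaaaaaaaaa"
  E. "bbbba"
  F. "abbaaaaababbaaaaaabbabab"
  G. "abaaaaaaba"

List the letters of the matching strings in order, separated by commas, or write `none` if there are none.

A → no match
B → match
C → no match — must end with "a"
D → match
E → match
F → no match — must end with "a"
G → match

B, D, E, G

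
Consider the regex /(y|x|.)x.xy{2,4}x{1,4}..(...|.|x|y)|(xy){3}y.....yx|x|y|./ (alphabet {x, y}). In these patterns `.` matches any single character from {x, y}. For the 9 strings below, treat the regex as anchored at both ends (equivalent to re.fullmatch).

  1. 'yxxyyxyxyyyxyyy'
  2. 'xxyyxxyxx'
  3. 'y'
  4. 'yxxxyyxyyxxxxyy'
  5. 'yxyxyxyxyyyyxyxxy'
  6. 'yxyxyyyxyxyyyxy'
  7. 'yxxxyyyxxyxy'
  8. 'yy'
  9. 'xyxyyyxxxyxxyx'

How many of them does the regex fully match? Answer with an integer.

2

1 → no match
2 → no match
3 → match
4 → no match
5 → no match
6 → no match
7 → match
8 → no match
9 → no match
Total matched: 2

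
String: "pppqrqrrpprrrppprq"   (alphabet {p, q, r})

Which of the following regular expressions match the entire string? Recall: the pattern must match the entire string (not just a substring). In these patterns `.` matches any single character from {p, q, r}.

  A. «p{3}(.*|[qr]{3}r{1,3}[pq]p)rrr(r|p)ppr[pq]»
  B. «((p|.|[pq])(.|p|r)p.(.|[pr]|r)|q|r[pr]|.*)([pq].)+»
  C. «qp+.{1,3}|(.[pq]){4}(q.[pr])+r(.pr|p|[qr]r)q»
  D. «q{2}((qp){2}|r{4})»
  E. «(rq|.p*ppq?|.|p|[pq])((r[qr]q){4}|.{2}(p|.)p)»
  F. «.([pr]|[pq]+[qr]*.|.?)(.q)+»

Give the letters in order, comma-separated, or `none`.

A → match
B → no match
C → no match
D → no match — must start with "q"
E → no match
F → no match

A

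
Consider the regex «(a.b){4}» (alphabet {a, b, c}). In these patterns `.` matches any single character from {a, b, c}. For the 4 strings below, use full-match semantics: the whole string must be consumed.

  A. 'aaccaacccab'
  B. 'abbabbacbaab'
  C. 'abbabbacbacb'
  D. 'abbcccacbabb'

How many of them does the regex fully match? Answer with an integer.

2

A → no match
B → match
C → match
D → no match
Total matched: 2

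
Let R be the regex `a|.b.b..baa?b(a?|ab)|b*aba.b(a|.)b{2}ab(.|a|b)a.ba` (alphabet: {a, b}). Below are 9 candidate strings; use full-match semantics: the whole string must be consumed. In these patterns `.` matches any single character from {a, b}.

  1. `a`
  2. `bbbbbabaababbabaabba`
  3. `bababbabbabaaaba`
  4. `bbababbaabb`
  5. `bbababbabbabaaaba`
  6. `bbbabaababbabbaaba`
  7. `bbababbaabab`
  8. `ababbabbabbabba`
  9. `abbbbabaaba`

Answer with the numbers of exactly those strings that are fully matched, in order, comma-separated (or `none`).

1, 2, 3, 5, 6, 7, 8, 9

1 → match
2 → match
3 → match
4 → no match
5 → match
6 → match
7 → match
8 → match
9 → match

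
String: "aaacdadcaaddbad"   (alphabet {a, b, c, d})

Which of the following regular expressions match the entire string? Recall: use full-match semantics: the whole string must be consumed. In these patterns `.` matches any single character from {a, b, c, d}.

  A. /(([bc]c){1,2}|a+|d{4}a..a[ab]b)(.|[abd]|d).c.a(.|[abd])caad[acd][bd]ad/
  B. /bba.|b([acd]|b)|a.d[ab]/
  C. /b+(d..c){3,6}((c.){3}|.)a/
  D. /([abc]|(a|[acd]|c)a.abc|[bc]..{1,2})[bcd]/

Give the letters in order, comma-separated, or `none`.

A → match
B → no match
C → no match — must start with "b"
D → no match

A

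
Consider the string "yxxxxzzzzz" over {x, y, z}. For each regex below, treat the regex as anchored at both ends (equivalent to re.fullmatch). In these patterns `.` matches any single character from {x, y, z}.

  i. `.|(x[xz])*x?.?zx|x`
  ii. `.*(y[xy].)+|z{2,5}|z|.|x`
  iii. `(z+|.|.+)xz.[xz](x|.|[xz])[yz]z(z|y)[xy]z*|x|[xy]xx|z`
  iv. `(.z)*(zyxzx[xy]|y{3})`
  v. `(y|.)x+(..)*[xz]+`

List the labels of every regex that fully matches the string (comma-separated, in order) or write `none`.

i → no match
ii → no match
iii → no match
iv → no match
v → match

v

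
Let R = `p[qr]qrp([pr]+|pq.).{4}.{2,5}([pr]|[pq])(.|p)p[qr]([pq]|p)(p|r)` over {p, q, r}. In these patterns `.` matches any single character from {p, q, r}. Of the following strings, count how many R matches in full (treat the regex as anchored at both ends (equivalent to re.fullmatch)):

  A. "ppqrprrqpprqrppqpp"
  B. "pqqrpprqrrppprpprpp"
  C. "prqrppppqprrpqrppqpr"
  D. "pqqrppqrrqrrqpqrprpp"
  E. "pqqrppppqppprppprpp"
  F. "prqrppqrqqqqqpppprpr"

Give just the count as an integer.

A → no match
B → match
C → match
D → match
E → match
F → match
Total matched: 5

5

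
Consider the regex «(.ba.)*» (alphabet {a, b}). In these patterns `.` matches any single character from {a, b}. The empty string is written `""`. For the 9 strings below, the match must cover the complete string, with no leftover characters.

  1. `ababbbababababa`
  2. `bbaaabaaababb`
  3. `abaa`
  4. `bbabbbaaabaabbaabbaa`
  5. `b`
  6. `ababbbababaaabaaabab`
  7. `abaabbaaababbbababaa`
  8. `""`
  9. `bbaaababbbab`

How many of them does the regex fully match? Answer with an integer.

1 → no match
2 → no match
3 → match
4 → match
5 → no match
6 → match
7 → match
8 → match
9 → match
Total matched: 6

6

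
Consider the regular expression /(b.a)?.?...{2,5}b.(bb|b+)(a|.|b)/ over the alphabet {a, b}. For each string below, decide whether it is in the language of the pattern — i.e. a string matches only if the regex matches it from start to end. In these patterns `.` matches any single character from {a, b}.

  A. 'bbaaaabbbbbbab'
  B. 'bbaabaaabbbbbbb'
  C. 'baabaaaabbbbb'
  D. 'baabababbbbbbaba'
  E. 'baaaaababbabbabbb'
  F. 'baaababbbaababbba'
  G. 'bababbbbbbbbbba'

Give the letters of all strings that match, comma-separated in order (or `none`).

B, C, F, G

A → no match
B → match
C → match
D → no match
E → no match
F → match
G → match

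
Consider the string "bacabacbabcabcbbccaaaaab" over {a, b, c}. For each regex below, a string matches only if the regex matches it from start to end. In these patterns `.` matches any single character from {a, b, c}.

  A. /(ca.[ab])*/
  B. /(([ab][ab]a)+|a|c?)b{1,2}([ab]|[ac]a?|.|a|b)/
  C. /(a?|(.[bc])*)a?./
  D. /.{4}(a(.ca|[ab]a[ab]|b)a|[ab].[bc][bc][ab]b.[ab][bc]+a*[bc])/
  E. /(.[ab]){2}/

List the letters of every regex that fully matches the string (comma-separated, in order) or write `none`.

A → no match
B → no match
C → no match
D → match
E → no match

D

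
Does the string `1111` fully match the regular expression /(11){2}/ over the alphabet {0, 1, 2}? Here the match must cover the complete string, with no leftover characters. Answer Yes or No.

Yes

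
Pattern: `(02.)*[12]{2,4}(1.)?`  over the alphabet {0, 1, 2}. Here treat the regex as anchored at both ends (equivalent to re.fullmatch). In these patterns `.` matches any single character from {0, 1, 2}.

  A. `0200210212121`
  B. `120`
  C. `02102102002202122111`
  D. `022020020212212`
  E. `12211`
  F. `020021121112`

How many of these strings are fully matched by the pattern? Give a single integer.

5

A → match
B → no match
C → match
D → match
E → match
F → match
Total matched: 5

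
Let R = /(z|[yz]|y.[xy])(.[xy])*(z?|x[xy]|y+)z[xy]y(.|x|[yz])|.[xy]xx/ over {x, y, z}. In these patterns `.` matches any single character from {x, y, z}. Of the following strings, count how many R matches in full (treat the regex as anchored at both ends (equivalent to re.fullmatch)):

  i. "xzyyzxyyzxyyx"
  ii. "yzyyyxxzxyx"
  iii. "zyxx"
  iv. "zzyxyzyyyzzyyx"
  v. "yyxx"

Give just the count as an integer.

i → no match
ii → match
iii → match
iv → match
v → match
Total matched: 4

4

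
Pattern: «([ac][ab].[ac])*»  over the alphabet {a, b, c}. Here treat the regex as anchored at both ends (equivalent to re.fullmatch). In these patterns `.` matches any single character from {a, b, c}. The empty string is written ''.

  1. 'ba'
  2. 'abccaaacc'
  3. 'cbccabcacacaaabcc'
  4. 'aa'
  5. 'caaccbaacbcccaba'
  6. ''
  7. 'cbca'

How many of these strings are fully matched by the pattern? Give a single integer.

1. 'ba' → no match
2. 'abccaaacc' → no match
3 → no match
4. 'aa' → no match
5 → match
6. '' → match
7. 'cbca' → match
Total matched: 3

3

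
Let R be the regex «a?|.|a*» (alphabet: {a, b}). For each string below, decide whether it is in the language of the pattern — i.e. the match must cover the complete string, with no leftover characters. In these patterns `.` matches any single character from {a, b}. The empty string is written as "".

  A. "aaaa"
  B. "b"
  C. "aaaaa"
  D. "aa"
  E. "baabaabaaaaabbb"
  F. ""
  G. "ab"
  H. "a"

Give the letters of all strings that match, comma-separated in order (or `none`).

A. "aaaa" → match
B. "b" → match
C. "aaaaa" → match
D. "aa" → match
E → no match
F. "" → match
G. "ab" → no match
H. "a" → match

A, B, C, D, F, H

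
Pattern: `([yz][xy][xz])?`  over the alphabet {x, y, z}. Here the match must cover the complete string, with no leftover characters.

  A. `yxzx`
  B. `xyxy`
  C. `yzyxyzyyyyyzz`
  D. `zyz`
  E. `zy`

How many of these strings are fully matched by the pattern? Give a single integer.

A → no match
B → no match
C → no match
D → match
E → no match
Total matched: 1

1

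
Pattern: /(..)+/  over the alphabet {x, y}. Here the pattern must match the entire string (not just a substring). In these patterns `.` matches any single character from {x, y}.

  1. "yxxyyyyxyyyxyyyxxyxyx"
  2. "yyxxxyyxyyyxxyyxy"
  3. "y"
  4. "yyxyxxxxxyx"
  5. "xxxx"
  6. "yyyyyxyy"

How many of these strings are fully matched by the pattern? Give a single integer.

1 → no match
2 → no match
3 → no match
4 → no match
5 → match
6 → match
Total matched: 2

2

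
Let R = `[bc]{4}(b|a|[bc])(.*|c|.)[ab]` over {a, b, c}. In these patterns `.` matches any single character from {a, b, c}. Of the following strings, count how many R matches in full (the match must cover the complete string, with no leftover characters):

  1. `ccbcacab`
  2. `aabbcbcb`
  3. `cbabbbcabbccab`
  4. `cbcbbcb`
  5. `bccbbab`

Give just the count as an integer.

1 → match
2 → no match
3 → no match
4 → match
5 → match
Total matched: 3

3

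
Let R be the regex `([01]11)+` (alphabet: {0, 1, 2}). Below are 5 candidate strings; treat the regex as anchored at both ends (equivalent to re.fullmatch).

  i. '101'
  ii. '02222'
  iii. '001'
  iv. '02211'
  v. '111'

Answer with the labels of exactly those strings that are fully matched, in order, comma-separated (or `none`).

i → no match — must end with '11'
ii → no match — must end with '11'
iii → no match — must end with '11'
iv → no match
v → match

v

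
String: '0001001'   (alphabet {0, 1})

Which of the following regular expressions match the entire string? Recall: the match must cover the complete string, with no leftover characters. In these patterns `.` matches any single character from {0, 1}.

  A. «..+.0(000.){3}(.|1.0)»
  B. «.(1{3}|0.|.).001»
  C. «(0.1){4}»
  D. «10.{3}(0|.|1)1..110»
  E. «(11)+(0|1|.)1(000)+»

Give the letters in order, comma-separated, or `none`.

A → no match
B → match
C → no match
D → no match — must start with '10'
E → no match — must start with '11'

B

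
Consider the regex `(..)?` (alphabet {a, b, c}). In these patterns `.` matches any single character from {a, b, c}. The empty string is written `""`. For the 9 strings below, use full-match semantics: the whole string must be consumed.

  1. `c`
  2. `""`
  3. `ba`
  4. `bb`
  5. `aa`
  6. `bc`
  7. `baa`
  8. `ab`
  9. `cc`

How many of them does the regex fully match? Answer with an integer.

7

1 → no match
2 → match
3 → match
4 → match
5 → match
6 → match
7 → no match
8 → match
9 → match
Total matched: 7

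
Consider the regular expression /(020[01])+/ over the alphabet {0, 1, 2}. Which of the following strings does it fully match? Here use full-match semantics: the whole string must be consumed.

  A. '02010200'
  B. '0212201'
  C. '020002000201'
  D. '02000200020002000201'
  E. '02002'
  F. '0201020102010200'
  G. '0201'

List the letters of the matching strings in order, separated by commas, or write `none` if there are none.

A, C, D, F, G

A → match
B → no match — must start with '020'
C → match
D → match
E → no match
F → match
G → match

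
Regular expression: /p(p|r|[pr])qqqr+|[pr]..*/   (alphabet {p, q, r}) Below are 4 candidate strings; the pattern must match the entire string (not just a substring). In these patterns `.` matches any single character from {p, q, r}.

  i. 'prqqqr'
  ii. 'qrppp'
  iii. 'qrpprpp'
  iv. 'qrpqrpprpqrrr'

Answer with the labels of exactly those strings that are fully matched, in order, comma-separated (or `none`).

i → match
ii → no match
iii → no match
iv → no match

i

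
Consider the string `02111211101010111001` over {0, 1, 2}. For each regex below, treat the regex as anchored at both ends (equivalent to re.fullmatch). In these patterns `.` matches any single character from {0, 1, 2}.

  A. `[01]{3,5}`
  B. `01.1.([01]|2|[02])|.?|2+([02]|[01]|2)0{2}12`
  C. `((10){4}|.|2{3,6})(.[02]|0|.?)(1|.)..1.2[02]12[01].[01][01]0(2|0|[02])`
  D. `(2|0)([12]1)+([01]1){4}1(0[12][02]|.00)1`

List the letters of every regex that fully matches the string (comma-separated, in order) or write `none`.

A → no match
B → no match
C → no match
D → match

D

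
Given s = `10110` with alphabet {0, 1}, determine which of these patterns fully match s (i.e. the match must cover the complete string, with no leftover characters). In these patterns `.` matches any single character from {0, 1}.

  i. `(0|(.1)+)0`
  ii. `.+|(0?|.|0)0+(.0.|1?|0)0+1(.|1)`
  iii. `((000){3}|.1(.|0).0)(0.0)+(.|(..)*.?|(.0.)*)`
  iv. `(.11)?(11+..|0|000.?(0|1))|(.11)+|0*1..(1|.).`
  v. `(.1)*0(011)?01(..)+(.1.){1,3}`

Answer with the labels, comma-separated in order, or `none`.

ii, iv

i → no match
ii → match
iii → no match
iv → match
v → no match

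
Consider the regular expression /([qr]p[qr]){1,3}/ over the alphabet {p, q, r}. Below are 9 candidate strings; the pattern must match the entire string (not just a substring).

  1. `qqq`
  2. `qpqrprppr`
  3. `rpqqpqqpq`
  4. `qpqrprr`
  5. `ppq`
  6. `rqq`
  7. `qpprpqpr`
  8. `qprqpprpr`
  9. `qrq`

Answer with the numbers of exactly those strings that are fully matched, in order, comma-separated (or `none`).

3

1. `qqq` → no match
2. `qpqrprppr` → no match
3. `rpqqpqqpq` → match
4. `qpqrprr` → no match
5. `ppq` → no match
6. `rqq` → no match
7. `qpprpqpr` → no match
8. `qprqpprpr` → no match
9. `qrq` → no match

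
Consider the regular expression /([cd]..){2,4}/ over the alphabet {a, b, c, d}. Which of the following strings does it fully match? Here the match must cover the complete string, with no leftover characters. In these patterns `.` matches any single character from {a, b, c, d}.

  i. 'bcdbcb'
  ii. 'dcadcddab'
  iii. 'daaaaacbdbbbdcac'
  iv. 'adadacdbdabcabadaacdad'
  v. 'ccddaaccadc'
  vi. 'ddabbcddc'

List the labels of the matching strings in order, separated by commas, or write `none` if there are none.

i → no match
ii → match
iii → no match
iv → no match
v → no match
vi → no match

ii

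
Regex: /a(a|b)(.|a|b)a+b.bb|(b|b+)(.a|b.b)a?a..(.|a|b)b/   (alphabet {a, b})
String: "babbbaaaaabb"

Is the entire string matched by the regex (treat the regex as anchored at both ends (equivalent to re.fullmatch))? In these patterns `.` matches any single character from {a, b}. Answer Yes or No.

No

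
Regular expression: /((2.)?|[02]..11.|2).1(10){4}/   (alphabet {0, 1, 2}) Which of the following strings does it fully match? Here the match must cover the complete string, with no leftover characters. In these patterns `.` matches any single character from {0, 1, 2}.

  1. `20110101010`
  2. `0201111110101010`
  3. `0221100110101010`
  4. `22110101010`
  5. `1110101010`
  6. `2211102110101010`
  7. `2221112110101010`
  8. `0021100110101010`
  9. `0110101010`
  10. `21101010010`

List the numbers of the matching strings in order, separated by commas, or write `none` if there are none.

1, 2, 3, 4, 5, 6, 7, 8, 9

1 → match
2 → match
3 → match
4 → match
5 → match
6 → match
7 → match
8 → match
9 → match
10 → no match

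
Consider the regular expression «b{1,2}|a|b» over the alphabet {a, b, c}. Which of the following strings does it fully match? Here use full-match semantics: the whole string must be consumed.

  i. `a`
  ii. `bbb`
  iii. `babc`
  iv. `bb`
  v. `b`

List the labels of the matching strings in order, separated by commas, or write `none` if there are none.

i, iv, v

i. `a` → match
ii. `bbb` → no match
iii. `babc` → no match
iv. `bb` → match
v. `b` → match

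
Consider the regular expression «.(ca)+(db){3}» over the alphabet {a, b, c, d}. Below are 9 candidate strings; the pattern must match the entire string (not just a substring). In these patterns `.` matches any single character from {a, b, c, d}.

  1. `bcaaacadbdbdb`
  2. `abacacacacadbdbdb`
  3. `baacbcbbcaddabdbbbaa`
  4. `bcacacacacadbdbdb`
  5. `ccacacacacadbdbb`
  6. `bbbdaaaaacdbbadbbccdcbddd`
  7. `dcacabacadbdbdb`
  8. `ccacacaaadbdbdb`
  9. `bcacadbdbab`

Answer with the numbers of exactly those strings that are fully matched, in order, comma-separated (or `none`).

4

1 → no match
2 → no match
3 → no match — must end with `db`
4 → match
5 → no match — must end with `db`
6 → no match — must end with `db`
7 → no match
8 → no match
9 → no match — must end with `db`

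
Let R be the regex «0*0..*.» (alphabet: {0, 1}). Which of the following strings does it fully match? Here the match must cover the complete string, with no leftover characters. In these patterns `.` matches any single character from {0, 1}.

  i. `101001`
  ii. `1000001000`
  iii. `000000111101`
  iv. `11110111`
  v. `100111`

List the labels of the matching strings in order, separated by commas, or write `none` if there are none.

i → no match
ii → no match
iii → match
iv → no match
v → no match

iii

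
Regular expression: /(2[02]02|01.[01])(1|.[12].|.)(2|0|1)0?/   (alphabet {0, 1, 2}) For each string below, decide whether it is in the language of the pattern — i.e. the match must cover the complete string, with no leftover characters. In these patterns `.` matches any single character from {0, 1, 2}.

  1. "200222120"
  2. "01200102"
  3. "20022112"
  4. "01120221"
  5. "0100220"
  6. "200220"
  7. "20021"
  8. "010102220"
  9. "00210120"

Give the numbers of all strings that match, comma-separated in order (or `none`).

1, 2, 3, 5, 6, 8

1 → match
2 → match
3 → match
4 → no match
5 → match
6 → match
7 → no match
8 → match
9 → no match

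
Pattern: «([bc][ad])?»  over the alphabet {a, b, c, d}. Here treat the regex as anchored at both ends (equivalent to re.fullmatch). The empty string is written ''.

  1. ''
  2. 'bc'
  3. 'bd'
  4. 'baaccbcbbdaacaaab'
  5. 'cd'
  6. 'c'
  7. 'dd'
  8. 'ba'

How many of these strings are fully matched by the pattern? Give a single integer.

4

1. '' → match
2. 'bc' → no match
3. 'bd' → match
4 → no match
5. 'cd' → match
6. 'c' → no match
7. 'dd' → no match
8. 'ba' → match
Total matched: 4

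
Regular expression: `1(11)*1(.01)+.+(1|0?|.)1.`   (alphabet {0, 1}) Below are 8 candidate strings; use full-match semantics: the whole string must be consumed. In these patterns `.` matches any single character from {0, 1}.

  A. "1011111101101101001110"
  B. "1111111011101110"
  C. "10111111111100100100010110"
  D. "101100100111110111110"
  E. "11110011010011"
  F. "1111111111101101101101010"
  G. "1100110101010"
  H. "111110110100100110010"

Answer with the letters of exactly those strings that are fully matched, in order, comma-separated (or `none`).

B, E, F, G, H

A → no match
B → match
C → no match
D → no match
E → match
F → match
G → match
H → match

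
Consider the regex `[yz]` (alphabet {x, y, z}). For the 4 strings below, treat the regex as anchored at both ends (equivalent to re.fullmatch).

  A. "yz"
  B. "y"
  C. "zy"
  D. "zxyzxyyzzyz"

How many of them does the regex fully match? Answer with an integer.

1

A → no match
B → match
C → no match
D → no match
Total matched: 1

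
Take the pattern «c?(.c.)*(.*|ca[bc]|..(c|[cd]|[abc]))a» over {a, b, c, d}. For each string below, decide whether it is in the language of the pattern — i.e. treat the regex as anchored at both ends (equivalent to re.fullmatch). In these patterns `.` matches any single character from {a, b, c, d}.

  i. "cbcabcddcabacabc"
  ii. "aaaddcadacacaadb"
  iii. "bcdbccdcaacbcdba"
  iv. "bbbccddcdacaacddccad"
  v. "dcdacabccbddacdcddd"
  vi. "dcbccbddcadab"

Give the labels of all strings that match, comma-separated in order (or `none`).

i → no match — must end with "a"
ii → no match — must end with "a"
iii → match
iv → no match — must end with "a"
v → no match — must end with "a"
vi → no match — must end with "a"

iii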